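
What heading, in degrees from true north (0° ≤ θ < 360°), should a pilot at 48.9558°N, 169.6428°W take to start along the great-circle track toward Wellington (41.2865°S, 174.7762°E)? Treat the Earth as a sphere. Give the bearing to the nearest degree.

192°

Δλ = 174.7762 − -169.6428 = 344.4190°; wrapped into (−180°, 180°]: -15.5810°.
θ = atan2( sin Δλ · cos φ₂ , cos φ₁ · sin φ₂ − sin φ₁ · cos φ₂ · cos Δλ )
  = atan2(-0.20183, -0.97916) = -168.353° → normalised to [0°, 360°): 191.647°.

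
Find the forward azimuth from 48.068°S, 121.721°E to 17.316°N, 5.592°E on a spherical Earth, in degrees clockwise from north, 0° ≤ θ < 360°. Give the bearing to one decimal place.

Δλ = 5.592 − 121.721 = -116.129°.
θ = atan2( sin Δλ · cos φ₂ , cos φ₁ · sin φ₂ − sin φ₁ · cos φ₂ · cos Δλ )
  = atan2(-0.85711, -0.11388) = -97.568° → normalised to [0°, 360°): 262.432°.

262.4°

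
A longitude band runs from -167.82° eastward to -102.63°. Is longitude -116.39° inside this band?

Band width going east from -167.82° to -102.63°: ((-102.63 − -167.82) mod 360) = 65.19°.
Offset of -116.39° east of the west edge: ((-116.39 − -167.82) mod 360) = 51.43°.
51.43° ≤ 65.19° ⇒ inside.

Yes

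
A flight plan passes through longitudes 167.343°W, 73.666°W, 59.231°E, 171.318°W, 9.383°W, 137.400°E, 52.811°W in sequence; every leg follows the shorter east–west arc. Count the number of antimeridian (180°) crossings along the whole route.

Leg 1: -167.343° → -73.666°, shortest Δλ = 93.677° (east) — does not cross 180°.
Leg 2: -73.666° → +59.231°, shortest Δλ = 132.897° (east) — does not cross 180°.
Leg 3: +59.231° → -171.318°, shortest Δλ = 129.451° (east) — crosses 180°.
Leg 4: -171.318° → -9.383°, shortest Δλ = 161.935° (east) — does not cross 180°.
Leg 5: -9.383° → +137.400°, shortest Δλ = 146.783° (east) — does not cross 180°.
Leg 6: +137.400° → -52.811°, shortest Δλ = 169.789° (east) — crosses 180°.
Total crossings: 2.

2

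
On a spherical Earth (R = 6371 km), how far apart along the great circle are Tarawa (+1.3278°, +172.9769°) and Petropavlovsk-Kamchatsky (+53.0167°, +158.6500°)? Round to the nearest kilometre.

Δλ = 158.6500 − 172.9769 = -14.3269°.
Δφ = 53.0167 − 1.3278 = 51.6889°.
a = sin²(Δφ/2) + cos φ₁ · cos φ₂ · sin²(Δλ/2) = 0.199387.
c = 2·atan2(√a, √(1−a)) = 0.92576 rad → d = 6371·c ≈ 5898.02 km.

5898 km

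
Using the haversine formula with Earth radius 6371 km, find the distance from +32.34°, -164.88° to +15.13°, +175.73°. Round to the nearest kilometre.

Δλ = 175.73 − -164.88 = 340.61°; wrapped into (−180°, 180°]: -19.39°.
Δφ = 15.13 − 32.34 = -17.21°.
a = sin²(Δφ/2) + cos φ₁ · cos φ₂ · sin²(Δλ/2) = 0.045517.
c = 2·atan2(√a, √(1−a)) = 0.43000 rad → d = 6371·c ≈ 2739.52 km.

2740 km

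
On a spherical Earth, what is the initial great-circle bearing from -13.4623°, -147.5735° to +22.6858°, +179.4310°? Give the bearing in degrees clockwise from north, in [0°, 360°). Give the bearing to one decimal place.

Δλ = 179.4310 − -147.5735 = 327.0045°; wrapped into (−180°, 180°]: -32.9955°.
θ = atan2( sin Δλ · cos φ₂ , cos φ₁ · sin φ₂ − sin φ₁ · cos φ₂ · cos Δλ )
  = atan2(-0.50244, 0.55523) = -42.143° → normalised to [0°, 360°): 317.857°.

317.9°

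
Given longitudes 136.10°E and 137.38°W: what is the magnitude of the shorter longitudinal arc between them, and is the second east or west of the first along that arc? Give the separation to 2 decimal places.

86.52° east

Raw difference: -137.38 − 136.10 = -273.48°.
Normalise into (−180°, 180°]: -273.48° + 360° = 86.52°.
Positive ⇒ the second point lies to the east; separation 86.52°.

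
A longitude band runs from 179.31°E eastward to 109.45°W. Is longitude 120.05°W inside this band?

Band width going east from +179.31° to -109.45°: ((-109.45 − 179.31) mod 360) = 71.24°.
Offset of -120.05° east of the west edge: ((-120.05 − 179.31) mod 360) = 60.64°.
60.64° ≤ 71.24° ⇒ inside.

Yes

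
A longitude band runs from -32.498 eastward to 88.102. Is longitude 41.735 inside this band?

Band width going east from -32.498° to +88.102°: ((88.102 − -32.498) mod 360) = 120.600°.
Offset of +41.735° east of the west edge: ((41.735 − -32.498) mod 360) = 74.233°.
74.233° ≤ 120.600° ⇒ inside.

Yes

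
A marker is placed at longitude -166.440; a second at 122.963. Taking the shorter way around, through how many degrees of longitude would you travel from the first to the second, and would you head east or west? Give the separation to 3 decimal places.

Raw difference: 122.963 − -166.440 = 289.403°.
Normalise into (−180°, 180°]: 289.403° − 360° = -70.597°.
Negative ⇒ the second point lies to the west; separation 70.597°.

70.597° west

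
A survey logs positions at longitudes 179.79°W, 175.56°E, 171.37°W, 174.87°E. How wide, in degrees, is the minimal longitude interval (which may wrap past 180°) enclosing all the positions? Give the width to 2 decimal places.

Sort the longitudes: -179.79°, -171.37°, +174.87°, +175.56°.
Eastward gaps between consecutive values (wrapping around): 8.42°, 346.24°, 0.69°, 4.65°.
Largest gap = 346.24° ⇒ minimal covering band is its complement: 360° − 346.24° = 13.76°.
Band runs from +174.87° eastward to -171.37°, crossing the antimeridian.

13.76°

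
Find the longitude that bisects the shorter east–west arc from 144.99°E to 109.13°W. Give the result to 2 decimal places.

Signed shortest Δλ from +144.99° to -109.13° is +105.88°.
Midpoint longitude = +144.99° + (+105.88°)/2 = +144.99° + 52.94° = +197.93°.
Normalise into (−180°, 180°]: -162.07°.
(The naïve average (+144.99 + -109.13)/2 = 17.93° is on the wrong side of the globe.)

162.07°W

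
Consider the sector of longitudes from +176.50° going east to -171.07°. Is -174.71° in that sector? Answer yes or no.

Yes

Band width going east from +176.50° to -171.07°: ((-171.07 − 176.50) mod 360) = 12.43°.
Offset of -174.71° east of the west edge: ((-174.71 − 176.50) mod 360) = 8.79°.
8.79° ≤ 12.43° ⇒ inside.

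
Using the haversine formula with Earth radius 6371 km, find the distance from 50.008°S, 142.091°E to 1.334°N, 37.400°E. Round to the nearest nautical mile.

6029 nmi

Δλ = 37.400 − 142.091 = -104.691°.
Δφ = 1.334 − -50.008 = 51.342°.
a = sin²(Δφ/2) + cos φ₁ · cos φ₂ · sin²(Δλ/2) = 0.590390.
c = 2·atan2(√a, √(1−a)) = 1.75258 rad → d = 6371·c ≈ 11165.66 km ≈ 6028.97 nmi.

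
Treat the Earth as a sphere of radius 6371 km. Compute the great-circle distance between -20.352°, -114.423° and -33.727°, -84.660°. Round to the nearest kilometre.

Δλ = -84.660 − -114.423 = 29.763°.
Δφ = -33.727 − -20.352 = -13.375°.
a = sin²(Δφ/2) + cos φ₁ · cos φ₂ · sin²(Δλ/2) = 0.064993.
c = 2·atan2(√a, √(1−a)) = 0.51557 rad → d = 6371·c ≈ 3284.67 km.

3285 km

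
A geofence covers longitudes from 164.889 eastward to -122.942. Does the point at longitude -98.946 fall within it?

No

Band width going east from +164.889° to -122.942°: ((-122.942 − 164.889) mod 360) = 72.169°.
Offset of -98.946° east of the west edge: ((-98.946 − 164.889) mod 360) = 96.165°.
96.165° > 72.169° ⇒ outside.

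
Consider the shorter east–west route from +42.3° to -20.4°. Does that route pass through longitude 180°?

No

Signed shortest Δλ = ((-20.4 − 42.3 + 180) mod 360) − 180 = -62.7°.
Going west by 62.7° from +42.3° reaches -20.4° without touching 180°.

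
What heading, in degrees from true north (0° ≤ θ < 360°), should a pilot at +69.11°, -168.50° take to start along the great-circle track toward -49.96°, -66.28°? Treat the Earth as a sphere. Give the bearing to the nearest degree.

103°

Δλ = -66.28 − -168.50 = 102.22°.
θ = atan2( sin Δλ · cos φ₂ , cos φ₁ · sin φ₂ − sin φ₁ · cos φ₂ · cos Δλ )
  = atan2(0.62875, -0.14577) = 103.053° → normalised to [0°, 360°): 103.053°.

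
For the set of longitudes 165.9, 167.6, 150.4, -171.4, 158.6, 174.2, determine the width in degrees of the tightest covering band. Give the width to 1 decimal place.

38.2°

Sort the longitudes: -171.4°, +150.4°, +158.6°, +165.9°, +167.6°, +174.2°.
Eastward gaps between consecutive values (wrapping around): 321.8°, 8.2°, 7.3°, 1.7°, 6.6°, 14.4°.
Largest gap = 321.8° ⇒ minimal covering band is its complement: 360° − 321.8° = 38.2°.
Band runs from +150.4° eastward to -171.4°, crossing the antimeridian.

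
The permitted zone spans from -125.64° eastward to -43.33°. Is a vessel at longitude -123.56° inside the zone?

Band width going east from -125.64° to -43.33°: ((-43.33 − -125.64) mod 360) = 82.31°.
Offset of -123.56° east of the west edge: ((-123.56 − -125.64) mod 360) = 2.08°.
2.08° ≤ 82.31° ⇒ inside.

Yes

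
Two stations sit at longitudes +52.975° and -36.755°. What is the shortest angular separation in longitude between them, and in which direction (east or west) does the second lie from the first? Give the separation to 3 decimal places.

89.730° west

Raw difference: -36.755 − 52.975 = -89.73°.
Normalise into (−180°, 180°]: -89.73° stays -89.73°.
Negative ⇒ the second point lies to the west; separation 89.730°.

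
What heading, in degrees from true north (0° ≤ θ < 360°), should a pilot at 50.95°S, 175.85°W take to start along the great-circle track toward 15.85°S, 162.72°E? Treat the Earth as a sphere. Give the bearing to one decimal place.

326.1°

Δλ = 162.72 − -175.85 = 338.57°; wrapped into (−180°, 180°]: -21.43°.
θ = atan2( sin Δλ · cos φ₂ , cos φ₁ · sin φ₂ − sin φ₁ · cos φ₂ · cos Δλ )
  = atan2(-0.35147, 0.52336) = -33.884° → normalised to [0°, 360°): 326.116°.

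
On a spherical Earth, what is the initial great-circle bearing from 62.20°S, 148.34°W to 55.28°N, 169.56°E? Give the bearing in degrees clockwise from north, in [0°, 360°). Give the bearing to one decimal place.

333.2°

Δλ = 169.56 − -148.34 = 317.90°; wrapped into (−180°, 180°]: -42.10°.
θ = atan2( sin Δλ · cos φ₂ , cos φ₁ · sin φ₂ − sin φ₁ · cos φ₂ · cos Δλ )
  = atan2(-0.38185, 0.75717) = -26.762° → normalised to [0°, 360°): 333.238°.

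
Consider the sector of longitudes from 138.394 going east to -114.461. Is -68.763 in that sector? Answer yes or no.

Band width going east from +138.394° to -114.461°: ((-114.461 − 138.394) mod 360) = 107.145°.
Offset of -68.763° east of the west edge: ((-68.763 − 138.394) mod 360) = 152.843°.
152.843° > 107.145° ⇒ outside.

No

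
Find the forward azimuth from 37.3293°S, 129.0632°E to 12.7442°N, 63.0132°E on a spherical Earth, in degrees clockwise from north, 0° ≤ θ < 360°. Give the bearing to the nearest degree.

295°

Δλ = 63.0132 − 129.0632 = -66.0500°.
θ = atan2( sin Δλ · cos φ₂ , cos φ₁ · sin φ₂ − sin φ₁ · cos φ₂ · cos Δλ )
  = atan2(-0.89139, 0.41551) = -65.008° → normalised to [0°, 360°): 294.992°.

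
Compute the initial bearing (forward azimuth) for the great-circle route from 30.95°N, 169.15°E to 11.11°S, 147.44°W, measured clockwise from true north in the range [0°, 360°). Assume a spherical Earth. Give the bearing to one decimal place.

Δλ = -147.44 − 169.15 = -316.59°; wrapped into (−180°, 180°]: 43.41°.
θ = atan2( sin Δλ · cos φ₂ , cos φ₁ · sin φ₂ − sin φ₁ · cos φ₂ · cos Δλ )
  = atan2(0.67434, -0.53186) = 128.264° → normalised to [0°, 360°): 128.264°.

128.3°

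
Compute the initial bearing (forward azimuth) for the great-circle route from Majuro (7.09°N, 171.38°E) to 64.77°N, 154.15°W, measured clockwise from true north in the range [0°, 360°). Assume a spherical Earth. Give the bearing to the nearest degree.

16°

Δλ = -154.15 − 171.38 = -325.53°; wrapped into (−180°, 180°]: 34.47°.
θ = atan2( sin Δλ · cos φ₂ , cos φ₁ · sin φ₂ − sin φ₁ · cos φ₂ · cos Δλ )
  = atan2(0.24125, 0.85431) = 15.769° → normalised to [0°, 360°): 15.769°.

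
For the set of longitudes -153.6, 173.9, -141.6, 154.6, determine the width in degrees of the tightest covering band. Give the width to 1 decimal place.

63.8°

Sort the longitudes: -153.6°, -141.6°, +154.6°, +173.9°.
Eastward gaps between consecutive values (wrapping around): 12.0°, 296.2°, 19.3°, 32.5°.
Largest gap = 296.2° ⇒ minimal covering band is its complement: 360° − 296.2° = 63.8°.
Band runs from +154.6° eastward to -141.6°, crossing the antimeridian.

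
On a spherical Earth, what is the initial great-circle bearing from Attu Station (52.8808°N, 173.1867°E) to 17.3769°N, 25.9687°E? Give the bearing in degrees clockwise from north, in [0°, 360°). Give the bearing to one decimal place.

327.8°

Δλ = 25.9687 − 173.1867 = -147.2180°.
θ = atan2( sin Δλ · cos φ₂ , cos φ₁ · sin φ₂ − sin φ₁ · cos φ₂ · cos Δλ )
  = atan2(-0.51673, 0.82002) = -32.217° → normalised to [0°, 360°): 327.783°.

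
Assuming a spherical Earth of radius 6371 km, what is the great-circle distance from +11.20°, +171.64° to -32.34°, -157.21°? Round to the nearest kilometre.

Δλ = -157.21 − 171.64 = -328.85°; wrapped into (−180°, 180°]: 31.15°.
Δφ = -32.34 − 11.20 = -43.54°.
a = sin²(Δφ/2) + cos φ₁ · cos φ₂ · sin²(Δλ/2) = 0.197303.
c = 2·atan2(√a, √(1−a)) = 0.92054 rad → d = 6371·c ≈ 5864.73 km.

5865 km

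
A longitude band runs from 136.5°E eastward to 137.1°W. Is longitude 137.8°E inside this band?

Band width going east from +136.5° to -137.1°: ((-137.1 − 136.5) mod 360) = 86.4°.
Offset of +137.8° east of the west edge: ((137.8 − 136.5) mod 360) = 1.3°.
1.3° ≤ 86.4° ⇒ inside.

Yes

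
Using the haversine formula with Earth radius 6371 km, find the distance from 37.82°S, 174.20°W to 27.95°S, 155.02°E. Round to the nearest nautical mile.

Δλ = 155.02 − -174.20 = 329.22°; wrapped into (−180°, 180°]: -30.78°.
Δφ = -27.95 − -37.82 = 9.87°.
a = sin²(Δφ/2) + cos φ₁ · cos φ₂ · sin²(Δλ/2) = 0.056547.
c = 2·atan2(√a, √(1−a)) = 0.48019 rad → d = 6371·c ≈ 3059.30 km ≈ 1651.89 nmi.

1652 nmi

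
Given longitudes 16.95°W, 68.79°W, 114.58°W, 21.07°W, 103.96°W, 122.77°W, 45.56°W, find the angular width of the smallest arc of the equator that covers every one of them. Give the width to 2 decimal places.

Sort the longitudes: -122.77°, -114.58°, -103.96°, -68.79°, -45.56°, -21.07°, -16.95°.
Eastward gaps between consecutive values (wrapping around): 8.19°, 10.62°, 35.17°, 23.23°, 24.49°, 4.12°, 254.18°.
Largest gap = 254.18° ⇒ minimal covering band is its complement: 360° − 254.18° = 105.82°.
Band runs from -122.77° eastward to -16.95°.

105.82°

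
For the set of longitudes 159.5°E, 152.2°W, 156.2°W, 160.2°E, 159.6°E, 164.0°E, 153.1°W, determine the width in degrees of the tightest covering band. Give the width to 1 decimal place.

48.3°

Sort the longitudes: -156.2°, -153.1°, -152.2°, +159.5°, +159.6°, +160.2°, +164.0°.
Eastward gaps between consecutive values (wrapping around): 3.1°, 0.9°, 311.7°, 0.1°, 0.6°, 3.8°, 39.8°.
Largest gap = 311.7° ⇒ minimal covering band is its complement: 360° − 311.7° = 48.3°.
Band runs from +159.5° eastward to -152.2°, crossing the antimeridian.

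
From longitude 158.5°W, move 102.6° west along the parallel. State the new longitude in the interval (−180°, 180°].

Start at -158.5°; shift −102.6° → -261.1°.
-261.1° lies outside (−180°, 180°]; add 360° → +98.9°.

98.9°E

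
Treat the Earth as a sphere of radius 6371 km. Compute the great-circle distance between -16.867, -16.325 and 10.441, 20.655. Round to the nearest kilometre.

Δλ = 20.655 − -16.325 = 36.980°.
Δφ = 10.441 − -16.867 = 27.308°.
a = sin²(Δφ/2) + cos φ₁ · cos φ₂ · sin²(Δλ/2) = 0.150380.
c = 2·atan2(√a, √(1−a)) = 0.79646 rad → d = 6371·c ≈ 5074.27 km.

5074 km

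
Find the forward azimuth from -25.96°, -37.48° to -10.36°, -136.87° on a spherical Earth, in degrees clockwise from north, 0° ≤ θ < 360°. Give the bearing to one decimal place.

Δλ = -136.87 − -37.48 = -99.39°.
θ = atan2( sin Δλ · cos φ₂ , cos φ₁ · sin φ₂ − sin φ₁ · cos φ₂ · cos Δλ )
  = atan2(-0.97052, -0.23194) = -103.441° → normalised to [0°, 360°): 256.559°.

256.6°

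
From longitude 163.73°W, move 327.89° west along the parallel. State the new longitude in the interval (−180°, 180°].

Start at -163.73°; shift −327.89° → -491.62°.
-491.62° lies outside (−180°, 180°]; add 360° → -131.62°.

131.62°W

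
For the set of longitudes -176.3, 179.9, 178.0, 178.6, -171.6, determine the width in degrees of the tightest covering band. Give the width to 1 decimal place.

Sort the longitudes: -176.3°, -171.6°, +178.0°, +178.6°, +179.9°.
Eastward gaps between consecutive values (wrapping around): 4.7°, 349.6°, 0.6°, 1.3°, 3.8°.
Largest gap = 349.6° ⇒ minimal covering band is its complement: 360° − 349.6° = 10.4°.
Band runs from +178.0° eastward to -171.6°, crossing the antimeridian.

10.4°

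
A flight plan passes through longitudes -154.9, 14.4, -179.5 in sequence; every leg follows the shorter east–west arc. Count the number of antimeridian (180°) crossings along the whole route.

1

Leg 1: -154.9° → +14.4°, shortest Δλ = 169.3° (east) — does not cross 180°.
Leg 2: +14.4° → -179.5°, shortest Δλ = 166.1° (east) — crosses 180°.
Total crossings: 1.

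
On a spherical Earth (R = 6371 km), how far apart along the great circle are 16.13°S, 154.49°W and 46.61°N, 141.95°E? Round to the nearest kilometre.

Δλ = 141.95 − -154.49 = 296.44°; wrapped into (−180°, 180°]: -63.56°.
Δφ = 46.61 − -16.13 = 62.74°.
a = sin²(Δφ/2) + cos φ₁ · cos φ₂ · sin²(Δλ/2) = 0.454027.
c = 2·atan2(√a, √(1−a)) = 1.47872 rad → d = 6371·c ≈ 9420.92 km.

9421 km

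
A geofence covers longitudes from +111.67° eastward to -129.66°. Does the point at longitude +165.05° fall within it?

Yes

Band width going east from +111.67° to -129.66°: ((-129.66 − 111.67) mod 360) = 118.67°.
Offset of +165.05° east of the west edge: ((165.05 − 111.67) mod 360) = 53.38°.
53.38° ≤ 118.67° ⇒ inside.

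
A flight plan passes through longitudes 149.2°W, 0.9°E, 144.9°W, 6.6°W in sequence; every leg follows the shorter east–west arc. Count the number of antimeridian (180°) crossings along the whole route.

Leg 1: -149.2° → +0.9°, shortest Δλ = 150.1° (east) — does not cross 180°.
Leg 2: +0.9° → -144.9°, shortest Δλ = -145.8° (west) — does not cross 180°.
Leg 3: -144.9° → -6.6°, shortest Δλ = 138.3° (east) — does not cross 180°.
Total crossings: 0.

0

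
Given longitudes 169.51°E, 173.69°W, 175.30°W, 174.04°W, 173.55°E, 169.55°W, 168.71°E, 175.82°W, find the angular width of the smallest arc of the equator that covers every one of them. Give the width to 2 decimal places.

21.74°

Sort the longitudes: -175.82°, -175.30°, -174.04°, -173.69°, -169.55°, +168.71°, +169.51°, +173.55°.
Eastward gaps between consecutive values (wrapping around): 0.52°, 1.26°, 0.35°, 4.14°, 338.26°, 0.80°, 4.04°, 10.63°.
Largest gap = 338.26° ⇒ minimal covering band is its complement: 360° − 338.26° = 21.74°.
Band runs from +168.71° eastward to -169.55°, crossing the antimeridian.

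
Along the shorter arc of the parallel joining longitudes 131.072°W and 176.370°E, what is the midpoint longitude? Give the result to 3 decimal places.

Signed shortest Δλ from -131.072° to +176.370° is -52.558°.
Midpoint longitude = -131.072° + (-52.558°)/2 = -131.072° − 26.279° = -157.351°.
(The naïve average (-131.072 + +176.370)/2 = 22.649° is on the wrong side of the globe.)

157.351°W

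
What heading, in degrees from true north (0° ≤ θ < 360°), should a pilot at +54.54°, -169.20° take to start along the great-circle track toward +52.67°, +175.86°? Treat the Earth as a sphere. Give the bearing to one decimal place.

264.2°

Δλ = 175.86 − -169.20 = 345.06°; wrapped into (−180°, 180°]: -14.94°.
θ = atan2( sin Δλ · cos φ₂ , cos φ₁ · sin φ₂ − sin φ₁ · cos φ₂ · cos Δλ )
  = atan2(-0.15634, -0.01594) = -95.820° → normalised to [0°, 360°): 264.180°.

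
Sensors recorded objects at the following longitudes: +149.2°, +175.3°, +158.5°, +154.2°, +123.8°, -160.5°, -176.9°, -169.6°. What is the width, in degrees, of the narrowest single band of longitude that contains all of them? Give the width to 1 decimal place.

75.7°

Sort the longitudes: -176.9°, -169.6°, -160.5°, +123.8°, +149.2°, +154.2°, +158.5°, +175.3°.
Eastward gaps between consecutive values (wrapping around): 7.3°, 9.1°, 284.3°, 25.4°, 5.0°, 4.3°, 16.8°, 7.8°.
Largest gap = 284.3° ⇒ minimal covering band is its complement: 360° − 284.3° = 75.7°.
Band runs from +123.8° eastward to -160.5°, crossing the antimeridian.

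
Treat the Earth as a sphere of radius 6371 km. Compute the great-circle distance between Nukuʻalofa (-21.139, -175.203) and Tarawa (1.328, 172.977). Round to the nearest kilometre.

Δλ = 172.977 − -175.203 = 348.180°; wrapped into (−180°, 180°]: -11.820°.
Δφ = 1.328 − -21.139 = 22.467°.
a = sin²(Δφ/2) + cos φ₁ · cos φ₂ · sin²(Δλ/2) = 0.047836.
c = 2·atan2(√a, √(1−a)) = 0.44099 rad → d = 6371·c ≈ 2809.57 km.

2810 km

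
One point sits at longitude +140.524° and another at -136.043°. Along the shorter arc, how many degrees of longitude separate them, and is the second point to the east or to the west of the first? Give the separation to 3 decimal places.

83.433° east

Raw difference: -136.043 − 140.524 = -276.567°.
Normalise into (−180°, 180°]: -276.567° + 360° = 83.433°.
Positive ⇒ the second point lies to the east; separation 83.433°.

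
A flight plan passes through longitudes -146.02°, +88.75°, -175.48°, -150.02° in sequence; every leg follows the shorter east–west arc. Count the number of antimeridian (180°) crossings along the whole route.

Leg 1: -146.02° → +88.75°, shortest Δλ = -125.23° (west) — crosses 180°.
Leg 2: +88.75° → -175.48°, shortest Δλ = 95.77° (east) — crosses 180°.
Leg 3: -175.48° → -150.02°, shortest Δλ = 25.46° (east) — does not cross 180°.
Total crossings: 2.

2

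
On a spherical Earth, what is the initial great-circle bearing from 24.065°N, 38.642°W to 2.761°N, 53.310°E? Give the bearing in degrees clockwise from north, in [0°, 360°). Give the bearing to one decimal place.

86.7°

Δλ = 53.310 − -38.642 = 91.952°.
θ = atan2( sin Δλ · cos φ₂ , cos φ₁ · sin φ₂ − sin φ₁ · cos φ₂ · cos Δλ )
  = atan2(0.99826, 0.05786) = 86.683° → normalised to [0°, 360°): 86.683°.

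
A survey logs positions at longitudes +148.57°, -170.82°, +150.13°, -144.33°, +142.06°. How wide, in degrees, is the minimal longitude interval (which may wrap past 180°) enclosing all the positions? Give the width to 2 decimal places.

73.61°

Sort the longitudes: -170.82°, -144.33°, +142.06°, +148.57°, +150.13°.
Eastward gaps between consecutive values (wrapping around): 26.49°, 286.39°, 6.51°, 1.56°, 39.05°.
Largest gap = 286.39° ⇒ minimal covering band is its complement: 360° − 286.39° = 73.61°.
Band runs from +142.06° eastward to -144.33°, crossing the antimeridian.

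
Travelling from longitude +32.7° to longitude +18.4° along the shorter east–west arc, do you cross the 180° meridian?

No

Signed shortest Δλ = ((18.4 − 32.7 + 180) mod 360) − 180 = -14.3°.
Going west by 14.3° from +32.7° reaches +18.4° without touching 180°.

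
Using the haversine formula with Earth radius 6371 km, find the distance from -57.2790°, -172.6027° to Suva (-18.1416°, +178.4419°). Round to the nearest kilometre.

4415 km

Δλ = 178.4419 − -172.6027 = 351.0446°; wrapped into (−180°, 180°]: -8.9554°.
Δφ = -18.1416 − -57.2790 = 39.1374°.
a = sin²(Δφ/2) + cos φ₁ · cos φ₂ · sin²(Δλ/2) = 0.115314.
c = 2·atan2(√a, √(1−a)) = 0.69294 rad → d = 6371·c ≈ 4414.71 km.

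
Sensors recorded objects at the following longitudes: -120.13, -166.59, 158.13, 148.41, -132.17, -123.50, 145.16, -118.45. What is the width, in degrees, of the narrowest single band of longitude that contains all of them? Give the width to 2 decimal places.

96.39°

Sort the longitudes: -166.59°, -132.17°, -123.50°, -120.13°, -118.45°, +145.16°, +148.41°, +158.13°.
Eastward gaps between consecutive values (wrapping around): 34.42°, 8.67°, 3.37°, 1.68°, 263.61°, 3.25°, 9.72°, 35.28°.
Largest gap = 263.61° ⇒ minimal covering band is its complement: 360° − 263.61° = 96.39°.
Band runs from +145.16° eastward to -118.45°, crossing the antimeridian.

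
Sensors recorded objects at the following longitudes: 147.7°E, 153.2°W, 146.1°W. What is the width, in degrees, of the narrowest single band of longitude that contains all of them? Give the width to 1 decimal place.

66.2°

Sort the longitudes: -153.2°, -146.1°, +147.7°.
Eastward gaps between consecutive values (wrapping around): 7.1°, 293.8°, 59.1°.
Largest gap = 293.8° ⇒ minimal covering band is its complement: 360° − 293.8° = 66.2°.
Band runs from +147.7° eastward to -146.1°, crossing the antimeridian.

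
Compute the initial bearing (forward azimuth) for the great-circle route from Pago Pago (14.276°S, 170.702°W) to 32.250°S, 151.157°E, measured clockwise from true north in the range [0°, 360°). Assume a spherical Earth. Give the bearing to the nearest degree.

Δλ = 151.157 − -170.702 = 321.859°; wrapped into (−180°, 180°]: -38.141°.
θ = atan2( sin Δλ · cos φ₂ , cos φ₁ · sin φ₂ − sin φ₁ · cos φ₂ · cos Δλ )
  = atan2(-0.52232, -0.35311) = -124.060° → normalised to [0°, 360°): 235.940°.

236°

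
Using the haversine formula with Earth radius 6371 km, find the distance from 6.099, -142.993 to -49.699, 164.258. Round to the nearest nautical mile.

4326 nmi

Δλ = 164.258 − -142.993 = 307.251°; wrapped into (−180°, 180°]: -52.749°.
Δφ = -49.699 − 6.099 = -55.798°.
a = sin²(Δφ/2) + cos φ₁ · cos φ₂ · sin²(Δλ/2) = 0.345865.
c = 2·atan2(√a, √(1−a)) = 1.25742 rad → d = 6371·c ≈ 8011.04 km ≈ 4325.62 nmi.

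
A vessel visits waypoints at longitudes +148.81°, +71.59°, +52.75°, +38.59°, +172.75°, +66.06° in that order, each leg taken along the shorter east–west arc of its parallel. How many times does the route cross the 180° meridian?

0

Leg 1: +148.81° → +71.59°, shortest Δλ = -77.22° (west) — does not cross 180°.
Leg 2: +71.59° → +52.75°, shortest Δλ = -18.84° (west) — does not cross 180°.
Leg 3: +52.75° → +38.59°, shortest Δλ = -14.16° (west) — does not cross 180°.
Leg 4: +38.59° → +172.75°, shortest Δλ = 134.16° (east) — does not cross 180°.
Leg 5: +172.75° → +66.06°, shortest Δλ = -106.69° (west) — does not cross 180°.
Total crossings: 0.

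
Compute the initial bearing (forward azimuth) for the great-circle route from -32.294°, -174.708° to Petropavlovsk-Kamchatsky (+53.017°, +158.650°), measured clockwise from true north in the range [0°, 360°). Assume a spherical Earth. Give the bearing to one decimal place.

Δλ = 158.650 − -174.708 = 333.358°; wrapped into (−180°, 180°]: -26.642°.
θ = atan2( sin Δλ · cos φ₂ , cos φ₁ · sin φ₂ − sin φ₁ · cos φ₂ · cos Δλ )
  = atan2(-0.26976, 0.96253) = -15.656° → normalised to [0°, 360°): 344.344°.

344.3°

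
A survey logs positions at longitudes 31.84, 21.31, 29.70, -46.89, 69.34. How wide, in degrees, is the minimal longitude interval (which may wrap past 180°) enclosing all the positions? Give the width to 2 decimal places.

Sort the longitudes: -46.89°, +21.31°, +29.70°, +31.84°, +69.34°.
Eastward gaps between consecutive values (wrapping around): 68.20°, 8.39°, 2.14°, 37.50°, 243.77°.
Largest gap = 243.77° ⇒ minimal covering band is its complement: 360° − 243.77° = 116.23°.
Band runs from -46.89° eastward to +69.34°.

116.23°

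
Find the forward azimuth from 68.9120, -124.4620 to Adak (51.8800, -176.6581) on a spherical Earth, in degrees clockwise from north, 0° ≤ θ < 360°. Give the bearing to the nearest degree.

Δλ = -176.6581 − -124.4620 = -52.1961°.
θ = atan2( sin Δλ · cos φ₂ , cos φ₁ · sin φ₂ − sin φ₁ · cos φ₂ · cos Δλ )
  = atan2(-0.48775, -0.06998) = -98.165° → normalised to [0°, 360°): 261.835°.

262°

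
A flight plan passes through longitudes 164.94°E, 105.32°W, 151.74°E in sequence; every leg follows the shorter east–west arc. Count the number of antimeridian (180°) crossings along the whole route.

Leg 1: +164.94° → -105.32°, shortest Δλ = 89.74° (east) — crosses 180°.
Leg 2: -105.32° → +151.74°, shortest Δλ = -102.94° (west) — crosses 180°.
Total crossings: 2.

2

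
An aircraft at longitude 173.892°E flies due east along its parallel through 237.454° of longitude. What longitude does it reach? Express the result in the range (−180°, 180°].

Start at +173.892°; shift +237.454° → +411.346°.
+411.346° lies outside (−180°, 180°]; subtract 360° → +51.346°.

51.346°E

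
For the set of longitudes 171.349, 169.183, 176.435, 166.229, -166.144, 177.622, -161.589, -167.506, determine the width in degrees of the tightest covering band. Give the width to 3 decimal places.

32.182°

Sort the longitudes: -167.506°, -166.144°, -161.589°, +166.229°, +169.183°, +171.349°, +176.435°, +177.622°.
Eastward gaps between consecutive values (wrapping around): 1.362°, 4.555°, 327.818°, 2.954°, 2.166°, 5.086°, 1.187°, 14.872°.
Largest gap = 327.818° ⇒ minimal covering band is its complement: 360° − 327.818° = 32.182°.
Band runs from +166.229° eastward to -161.589°, crossing the antimeridian.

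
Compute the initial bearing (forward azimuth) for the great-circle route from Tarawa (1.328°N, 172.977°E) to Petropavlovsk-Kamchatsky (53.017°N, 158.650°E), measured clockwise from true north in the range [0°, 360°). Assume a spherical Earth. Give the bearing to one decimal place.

349.3°

Δλ = 158.650 − 172.977 = -14.327°.
θ = atan2( sin Δλ · cos φ₂ , cos φ₁ · sin φ₂ − sin φ₁ · cos φ₂ · cos Δλ )
  = atan2(-0.14886, 0.78509) = -10.737° → normalised to [0°, 360°): 349.263°.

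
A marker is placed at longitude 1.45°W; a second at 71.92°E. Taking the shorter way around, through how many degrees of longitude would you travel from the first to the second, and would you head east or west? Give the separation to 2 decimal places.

Raw difference: 71.92 − -1.45 = 73.37°.
Normalise into (−180°, 180°]: 73.37° stays 73.37°.
Positive ⇒ the second point lies to the east; separation 73.37°.

73.37° east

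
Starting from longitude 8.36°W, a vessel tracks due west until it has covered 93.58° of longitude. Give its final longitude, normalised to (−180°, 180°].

101.94°W

Start at -8.36°; shift −93.58° → -101.94°.
-101.94° already lies in (−180°, 180°].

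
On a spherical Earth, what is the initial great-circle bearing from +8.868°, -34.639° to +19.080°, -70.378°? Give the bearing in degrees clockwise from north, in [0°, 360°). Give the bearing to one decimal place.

290.3°

Δλ = -70.378 − -34.639 = -35.739°.
θ = atan2( sin Δλ · cos φ₂ , cos φ₁ · sin φ₂ − sin φ₁ · cos φ₂ · cos Δλ )
  = atan2(-0.55201, 0.20473) = -69.651° → normalised to [0°, 360°): 290.349°.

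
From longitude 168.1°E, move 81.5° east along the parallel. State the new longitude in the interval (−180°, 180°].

Start at +168.1°; shift +81.5° → +249.6°.
+249.6° lies outside (−180°, 180°]; subtract 360° → -110.4°.

110.4°W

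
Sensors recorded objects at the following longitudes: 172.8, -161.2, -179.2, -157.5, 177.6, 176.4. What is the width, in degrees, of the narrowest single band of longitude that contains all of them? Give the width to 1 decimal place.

29.7°

Sort the longitudes: -179.2°, -161.2°, -157.5°, +172.8°, +176.4°, +177.6°.
Eastward gaps between consecutive values (wrapping around): 18.0°, 3.7°, 330.3°, 3.6°, 1.2°, 3.2°.
Largest gap = 330.3° ⇒ minimal covering band is its complement: 360° − 330.3° = 29.7°.
Band runs from +172.8° eastward to -157.5°, crossing the antimeridian.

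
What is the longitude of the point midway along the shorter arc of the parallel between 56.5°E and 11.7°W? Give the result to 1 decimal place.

Signed shortest Δλ from +56.5° to -11.7° is -68.2°.
Midpoint longitude = +56.5° + (-68.2°)/2 = +56.5° − 34.1° = +22.4°.

22.4°E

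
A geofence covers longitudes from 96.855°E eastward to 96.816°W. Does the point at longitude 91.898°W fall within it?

Band width going east from +96.855° to -96.816°: ((-96.816 − 96.855) mod 360) = 166.329°.
Offset of -91.898° east of the west edge: ((-91.898 − 96.855) mod 360) = 171.247°.
171.247° > 166.329° ⇒ outside.

No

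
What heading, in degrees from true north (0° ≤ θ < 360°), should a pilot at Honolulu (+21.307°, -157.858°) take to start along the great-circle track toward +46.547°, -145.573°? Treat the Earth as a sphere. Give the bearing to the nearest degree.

Δλ = -145.573 − -157.858 = 12.285°.
θ = atan2( sin Δλ · cos φ₂ , cos φ₁ · sin φ₂ − sin φ₁ · cos φ₂ · cos Δλ )
  = atan2(0.14634, 0.43213) = 18.708° → normalised to [0°, 360°): 18.708°.

19°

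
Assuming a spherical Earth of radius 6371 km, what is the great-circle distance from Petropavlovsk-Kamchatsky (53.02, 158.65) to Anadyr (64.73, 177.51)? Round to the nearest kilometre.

Δλ = 177.51 − 158.65 = 18.86°.
Δφ = 64.73 − 53.02 = 11.71°.
a = sin²(Δφ/2) + cos φ₁ · cos φ₂ · sin²(Δλ/2) = 0.017300.
c = 2·atan2(√a, √(1−a)) = 0.26382 rad → d = 6371·c ≈ 1680.80 km.

1681 km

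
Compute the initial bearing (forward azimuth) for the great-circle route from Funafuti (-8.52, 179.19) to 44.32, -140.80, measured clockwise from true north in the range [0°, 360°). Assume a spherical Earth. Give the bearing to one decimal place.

30.8°

Δλ = -140.80 − 179.19 = -319.99°; wrapped into (−180°, 180°]: 40.01°.
θ = atan2( sin Δλ · cos φ₂ , cos φ₁ · sin φ₂ − sin φ₁ · cos φ₂ · cos Δλ )
  = atan2(0.45998, 0.77214) = 30.783° → normalised to [0°, 360°): 30.783°.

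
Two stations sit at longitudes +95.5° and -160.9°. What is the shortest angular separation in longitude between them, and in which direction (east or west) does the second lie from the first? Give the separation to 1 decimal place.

Raw difference: -160.9 − 95.5 = -256.4°.
Normalise into (−180°, 180°]: -256.4° + 360° = 103.6°.
Positive ⇒ the second point lies to the east; separation 103.6°.

103.6° east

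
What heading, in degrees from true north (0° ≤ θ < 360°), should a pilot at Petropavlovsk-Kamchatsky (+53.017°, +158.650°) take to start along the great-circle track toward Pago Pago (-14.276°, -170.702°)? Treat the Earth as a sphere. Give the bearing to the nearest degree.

Δλ = -170.702 − 158.650 = -329.352°; wrapped into (−180°, 180°]: 30.648°.
θ = atan2( sin Δλ · cos φ₂ , cos φ₁ · sin φ₂ − sin φ₁ · cos φ₂ · cos Δλ )
  = atan2(0.49402, -0.81435) = 148.757° → normalised to [0°, 360°): 148.757°.

149°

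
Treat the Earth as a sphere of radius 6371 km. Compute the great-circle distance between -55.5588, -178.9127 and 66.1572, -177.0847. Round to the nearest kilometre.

Δλ = -177.0847 − -178.9127 = 1.8280°.
Δφ = 66.1572 − -55.5588 = 121.7160°.
a = sin²(Δφ/2) + cos φ₁ · cos φ₂ · sin²(Δλ/2) = 0.762913.
c = 2·atan2(√a, √(1−a)) = 2.12448 rad → d = 6371·c ≈ 13535.07 km.

13535 km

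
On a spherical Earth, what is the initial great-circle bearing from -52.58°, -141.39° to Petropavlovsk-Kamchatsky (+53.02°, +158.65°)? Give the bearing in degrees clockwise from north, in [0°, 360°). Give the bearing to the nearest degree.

324°

Δλ = 158.65 − -141.39 = 300.04°; wrapped into (−180°, 180°]: -59.96°.
θ = atan2( sin Δλ · cos φ₂ , cos φ₁ · sin φ₂ − sin φ₁ · cos φ₂ · cos Δλ )
  = atan2(-0.52074, 0.72458) = -35.704° → normalised to [0°, 360°): 324.296°.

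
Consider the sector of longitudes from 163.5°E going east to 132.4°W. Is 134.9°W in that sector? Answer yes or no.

Band width going east from +163.5° to -132.4°: ((-132.4 − 163.5) mod 360) = 64.1°.
Offset of -134.9° east of the west edge: ((-134.9 − 163.5) mod 360) = 61.6°.
61.6° ≤ 64.1° ⇒ inside.

Yes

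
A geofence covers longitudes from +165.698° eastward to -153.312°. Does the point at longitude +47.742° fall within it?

Band width going east from +165.698° to -153.312°: ((-153.312 − 165.698) mod 360) = 40.990°.
Offset of +47.742° east of the west edge: ((47.742 − 165.698) mod 360) = 242.044°.
242.044° > 40.990° ⇒ outside.

No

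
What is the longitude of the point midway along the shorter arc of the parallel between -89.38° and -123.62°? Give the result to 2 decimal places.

Signed shortest Δλ from -89.38° to -123.62° is -34.24°.
Midpoint longitude = -89.38° + (-34.24°)/2 = -89.38° − 17.12° = -106.50°.

-106.50°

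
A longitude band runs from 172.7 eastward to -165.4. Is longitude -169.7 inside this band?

Yes

Band width going east from +172.7° to -165.4°: ((-165.4 − 172.7) mod 360) = 21.9°.
Offset of -169.7° east of the west edge: ((-169.7 − 172.7) mod 360) = 17.6°.
17.6° ≤ 21.9° ⇒ inside.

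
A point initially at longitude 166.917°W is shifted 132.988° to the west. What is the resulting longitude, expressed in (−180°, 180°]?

Start at -166.917°; shift −132.988° → -299.905°.
-299.905° lies outside (−180°, 180°]; add 360° → +60.095°.

60.095°E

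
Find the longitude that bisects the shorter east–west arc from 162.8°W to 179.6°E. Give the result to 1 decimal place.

Signed shortest Δλ from -162.8° to +179.6° is -17.6°.
Midpoint longitude = -162.8° + (-17.6°)/2 = -162.8° − 8.8° = -171.6°.
(The naïve average (-162.8 + +179.6)/2 = 8.4° is on the wrong side of the globe.)

171.6°W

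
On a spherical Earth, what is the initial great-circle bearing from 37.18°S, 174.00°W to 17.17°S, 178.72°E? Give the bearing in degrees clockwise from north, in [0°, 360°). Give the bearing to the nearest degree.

Δλ = 178.72 − -174.00 = 352.72°; wrapped into (−180°, 180°]: -7.28°.
θ = atan2( sin Δλ · cos φ₂ , cos φ₁ · sin φ₂ − sin φ₁ · cos φ₂ · cos Δλ )
  = atan2(-0.12107, 0.33753) = -19.733° → normalised to [0°, 360°): 340.267°.

340°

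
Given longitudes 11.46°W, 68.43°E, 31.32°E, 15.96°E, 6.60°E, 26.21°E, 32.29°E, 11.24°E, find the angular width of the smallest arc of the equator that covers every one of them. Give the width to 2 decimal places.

79.89°

Sort the longitudes: -11.46°, +6.60°, +11.24°, +15.96°, +26.21°, +31.32°, +32.29°, +68.43°.
Eastward gaps between consecutive values (wrapping around): 18.06°, 4.64°, 4.72°, 10.25°, 5.11°, 0.97°, 36.14°, 280.11°.
Largest gap = 280.11° ⇒ minimal covering band is its complement: 360° − 280.11° = 79.89°.
Band runs from -11.46° eastward to +68.43°.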